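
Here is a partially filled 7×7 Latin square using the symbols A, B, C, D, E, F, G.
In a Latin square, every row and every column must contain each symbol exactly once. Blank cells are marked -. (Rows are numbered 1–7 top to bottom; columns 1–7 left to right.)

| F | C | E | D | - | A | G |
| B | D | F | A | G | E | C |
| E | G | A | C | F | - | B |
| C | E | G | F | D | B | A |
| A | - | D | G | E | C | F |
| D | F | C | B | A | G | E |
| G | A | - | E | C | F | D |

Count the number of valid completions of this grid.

Row 1, column 5: eliminating its row and column leaves {B}.
Row 3, column 6: eliminating its row and column leaves {D}.
Row 5, column 2: eliminating its row and column leaves {B}.
Row 7, column 3: eliminating its row and column leaves {B}.
Only one assignment across all blanks avoids any row or column repeat, giving 1 completion.

1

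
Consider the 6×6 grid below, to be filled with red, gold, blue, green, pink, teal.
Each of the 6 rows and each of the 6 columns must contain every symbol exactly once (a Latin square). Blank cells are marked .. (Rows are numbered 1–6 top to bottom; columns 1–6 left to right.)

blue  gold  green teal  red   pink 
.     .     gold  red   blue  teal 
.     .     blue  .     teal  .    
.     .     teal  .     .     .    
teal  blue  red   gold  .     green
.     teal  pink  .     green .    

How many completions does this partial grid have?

6

Row 2, column 1: eliminating its row and column leaves {green, pink}.
Row 2, column 2: eliminating its row and column leaves {green, pink}.
Row 3, column 1: eliminating its row and column leaves {red, gold, green, pink}.
Row 3, column 2: eliminating its row and column leaves {red, green, pink}.
Row 3, column 4: eliminating its row and column leaves {green, pink}.
Row 3, column 6: eliminating its row and column leaves {red, gold}.
Row 4, column 1: eliminating its row and column leaves {red, gold, green, pink}.
Row 4, column 2: eliminating its row and column leaves {red, green, pink}.
Row 4, column 4: eliminating its row and column leaves {blue, green, pink}.
Row 4, column 5: eliminating its row and column leaves {gold, pink}.
Row 4, column 6: eliminating its row and column leaves {red, gold, blue}.
Row 5, column 5: eliminating its row and column leaves {pink}.
Row 6, column 1: eliminating its row and column leaves {red, gold}.
Row 6, column 4: eliminating its row and column leaves {blue}.
Row 6, column 6: eliminating its row and column leaves {red, gold, blue}.
Enumerating the assignments across these blanks that avoid any row or column repeat gives 6 completions.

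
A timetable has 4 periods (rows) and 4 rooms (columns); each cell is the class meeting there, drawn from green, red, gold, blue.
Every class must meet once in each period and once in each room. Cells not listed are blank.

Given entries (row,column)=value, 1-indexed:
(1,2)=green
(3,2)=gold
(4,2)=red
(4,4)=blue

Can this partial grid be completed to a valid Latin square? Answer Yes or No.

No period or room among the givens repeats a symbol, and propagating forced cells runs into no contradiction.
One valid completion exists (for instance, gold green blue red / red blue green gold / blue gold red green / green red gold blue).

Yes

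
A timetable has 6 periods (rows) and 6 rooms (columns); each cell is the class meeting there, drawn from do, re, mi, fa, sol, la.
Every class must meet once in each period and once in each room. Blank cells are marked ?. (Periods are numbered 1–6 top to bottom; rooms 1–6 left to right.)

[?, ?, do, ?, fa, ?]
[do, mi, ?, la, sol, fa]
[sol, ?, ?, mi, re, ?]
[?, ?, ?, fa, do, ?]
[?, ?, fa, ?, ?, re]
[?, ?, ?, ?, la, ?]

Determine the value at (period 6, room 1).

fa

Period 2, room 3: period 2 has {do, mi, fa, sol, la} and room 3 has {do, fa}, leaving only re.
Period 3, room 3: period 3 has {re, mi, sol} and room 3 has {do, re, fa}, leaving only la.
Period 3, room 6: period 3 has {re, mi, sol, la} and room 6 has {re, fa}, leaving only do.
Period 3, room 2: period 3 has {do, re, mi, sol, la} and room 2 has {mi}, leaving only fa.
Period 5, room 5: period 5 has {re, fa} and room 5 has {do, re, fa, sol, la}, leaving only mi.
Period 5, room 1: period 5 has {re, mi, fa} and room 1 has {do, sol}, leaving only la.
Period 6, room 1 is narrowed to {re, mi, fa}.
If it were re, then period 4, room 1 would be left with no valid symbol.
If it were mi, then period 4, room 1 would be left with no valid symbol.
So period 6, room 1 must be fa.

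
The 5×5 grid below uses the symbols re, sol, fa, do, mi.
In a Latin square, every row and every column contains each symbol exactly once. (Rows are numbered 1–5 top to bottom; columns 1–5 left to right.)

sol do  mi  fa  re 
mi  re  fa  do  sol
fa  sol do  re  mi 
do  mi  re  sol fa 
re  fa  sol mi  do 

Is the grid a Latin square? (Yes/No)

Each row is a permutation of the 5 symbols, and so is each column.

Yes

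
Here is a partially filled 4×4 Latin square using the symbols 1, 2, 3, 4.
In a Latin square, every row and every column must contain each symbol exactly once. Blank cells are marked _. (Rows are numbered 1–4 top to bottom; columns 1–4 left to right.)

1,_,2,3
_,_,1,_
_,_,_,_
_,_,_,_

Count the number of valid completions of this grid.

Row 1, column 2: eliminating its row and column leaves {4}.
Row 2, column 1: eliminating its row and column leaves {2, 3, 4}.
Row 2, column 2: eliminating its row and column leaves {2, 3, 4}.
Row 2, column 4: eliminating its row and column leaves {2, 4}.
Row 3, column 1: eliminating its row and column leaves {2, 3, 4}.
Row 3, column 2: eliminating its row and column leaves {1, 2, 3, 4}.
Row 3, column 3: eliminating its row and column leaves {3, 4}.
Row 3, column 4: eliminating its row and column leaves {1, 2, 4}.
Row 4, column 1: eliminating its row and column leaves {2, 3, 4}.
Row 4, column 2: eliminating its row and column leaves {1, 2, 3, 4}.
Row 4, column 3: eliminating its row and column leaves {3, 4}.
Row 4, column 4: eliminating its row and column leaves {1, 2, 4}.
Enumerating the assignments across these blanks that avoid any row or column repeat gives 8 completions.

8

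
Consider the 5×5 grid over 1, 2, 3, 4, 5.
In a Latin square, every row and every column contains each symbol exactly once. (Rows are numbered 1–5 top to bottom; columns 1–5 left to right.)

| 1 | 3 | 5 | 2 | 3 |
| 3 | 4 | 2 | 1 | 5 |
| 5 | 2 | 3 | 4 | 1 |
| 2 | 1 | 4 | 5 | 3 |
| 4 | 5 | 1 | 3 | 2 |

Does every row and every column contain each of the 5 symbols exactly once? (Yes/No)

No

Column 5 contains 3 twice (at rows 1 and 4), so it is not a permutation.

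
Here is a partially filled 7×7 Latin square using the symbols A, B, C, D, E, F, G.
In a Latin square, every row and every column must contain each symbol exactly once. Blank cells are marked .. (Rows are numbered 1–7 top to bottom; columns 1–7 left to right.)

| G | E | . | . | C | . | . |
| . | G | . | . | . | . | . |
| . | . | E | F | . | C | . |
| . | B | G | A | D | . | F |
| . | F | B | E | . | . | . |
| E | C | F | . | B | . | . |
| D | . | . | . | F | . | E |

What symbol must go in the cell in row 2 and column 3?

D

Row 4, column 1: row 4 has {A, B, D, F, G} and column 1 has {D, E, G}, leaving only C.
Row 4, column 6: row 4 has {A, B, C, D, F, G} and column 6 has {C}, leaving only E.
Row 5, column 1: row 5 has {B, E, F} and column 1 has {C, D, E, G}, leaving only A.
Row 3, column 1: row 3 has {C, E, F} and column 1 has {A, C, D, E, G}, leaving only B.
Row 2, column 1: row 2 has {G} and column 1 has {A, B, C, D, E, G}, leaving only F.
Row 5, column 5: row 5 has {A, B, E, F} and column 5 has {B, C, D, F}, leaving only G.
Row 3, column 5: row 3 has {B, C, E, F} and column 5 has {B, C, D, F, G}, leaving only A.
Row 2, column 5: row 2 has {F, G} and column 5 has {A, B, C, D, F, G}, leaving only E.
Row 3, column 2: row 3 has {A, B, C, E, F} and column 2 has {B, C, E, F, G}, leaving only D.
Row 3, column 7: row 3 has {A, B, C, D, E, F} and column 7 has {E, F}, leaving only G.
Row 5, column 6: row 5 has {A, B, E, F, G} and column 6 has {C, E}, leaving only D.
Row 5, column 7: row 5 has {A, B, D, E, F, G} and column 7 has {E, F, G}, leaving only C.
Row 7, column 2: row 7 has {D, E, F} and column 2 has {B, C, D, E, F, G}, leaving only A.
Row 7, column 3: row 7 has {A, D, E, F} and column 3 has {B, E, F, G}, leaving only C.
Row 2, column 3 is narrowed to {A, D}.
If it were A, then row 6, column 7 would be left with no valid symbol.
So row 2, column 3 must be D.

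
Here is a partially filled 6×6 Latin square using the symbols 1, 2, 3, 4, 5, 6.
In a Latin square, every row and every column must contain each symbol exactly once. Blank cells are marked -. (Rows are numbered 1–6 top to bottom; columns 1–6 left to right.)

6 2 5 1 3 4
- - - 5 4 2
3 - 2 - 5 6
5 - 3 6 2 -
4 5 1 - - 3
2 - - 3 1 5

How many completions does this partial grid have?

Row 2, column 1: eliminating its row and column leaves {1}.
Row 2, column 2: eliminating its row and column leaves {1, 3, 6}.
Row 2, column 3: eliminating its row and column leaves {6}.
Row 3, column 2: eliminating its row and column leaves {1, 4}.
Row 3, column 4: eliminating its row and column leaves {4}.
Row 4, column 2: eliminating its row and column leaves {1, 4}.
Row 4, column 6: eliminating its row and column leaves {1}.
Row 5, column 4: eliminating its row and column leaves {2}.
Row 5, column 5: eliminating its row and column leaves {6}.
Row 6, column 2: eliminating its row and column leaves {4, 6}.
Row 6, column 3: eliminating its row and column leaves {4, 6}.
Only one assignment across all blanks avoids any row or column repeat, giving 1 completion.

1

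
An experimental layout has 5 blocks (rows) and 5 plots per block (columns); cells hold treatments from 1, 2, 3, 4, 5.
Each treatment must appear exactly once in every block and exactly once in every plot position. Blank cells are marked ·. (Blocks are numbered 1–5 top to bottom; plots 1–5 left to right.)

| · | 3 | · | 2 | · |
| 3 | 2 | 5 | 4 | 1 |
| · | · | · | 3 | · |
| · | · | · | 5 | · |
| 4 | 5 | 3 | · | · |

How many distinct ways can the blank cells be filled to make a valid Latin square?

Block 1, plot 1: eliminating its block and plot leaves {1, 5}.
Block 1, plot 3: eliminating its block and plot leaves {1, 4}.
Block 1, plot 5: eliminating its block and plot leaves {4, 5}.
Block 3, plot 1: eliminating its block and plot leaves {1, 2, 5}.
Block 3, plot 2: eliminating its block and plot leaves {1, 4}.
Block 3, plot 3: eliminating its block and plot leaves {1, 2, 4}.
Block 3, plot 5: eliminating its block and plot leaves {2, 4, 5}.
Block 4, plot 1: eliminating its block and plot leaves {1, 2}.
Block 4, plot 2: eliminating its block and plot leaves {1, 4}.
Block 4, plot 3: eliminating its block and plot leaves {1, 2, 4}.
Block 4, plot 5: eliminating its block and plot leaves {2, 3, 4}.
Block 5, plot 4: eliminating its block and plot leaves {1}.
Block 5, plot 5: eliminating its block and plot leaves {2}.
Enumerating the assignments across these blanks that avoid any block or plot repeat gives 3 completions.

3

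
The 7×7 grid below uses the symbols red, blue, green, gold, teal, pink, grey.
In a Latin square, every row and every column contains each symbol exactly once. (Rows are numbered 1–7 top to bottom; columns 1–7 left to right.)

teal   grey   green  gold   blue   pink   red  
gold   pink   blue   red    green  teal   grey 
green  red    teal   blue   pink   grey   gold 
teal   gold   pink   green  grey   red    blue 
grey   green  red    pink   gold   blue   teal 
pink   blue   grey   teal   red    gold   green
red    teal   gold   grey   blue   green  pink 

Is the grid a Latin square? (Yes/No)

Every row is a permutation, but column 5 contains blue twice (at rows 1 and 7).

No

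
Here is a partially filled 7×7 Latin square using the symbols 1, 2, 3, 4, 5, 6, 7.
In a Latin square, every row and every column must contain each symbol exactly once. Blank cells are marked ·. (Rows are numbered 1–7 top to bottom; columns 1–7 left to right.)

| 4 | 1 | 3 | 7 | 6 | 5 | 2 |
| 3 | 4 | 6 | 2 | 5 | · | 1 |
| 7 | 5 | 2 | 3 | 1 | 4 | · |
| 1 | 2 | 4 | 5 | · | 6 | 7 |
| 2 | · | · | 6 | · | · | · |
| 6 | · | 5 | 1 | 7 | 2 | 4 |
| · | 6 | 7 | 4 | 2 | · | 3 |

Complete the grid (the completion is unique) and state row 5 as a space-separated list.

Row 5, column 3: row 5 has {2, 6} and column 3 has {2, 3, 4, 5, 6, 7}, leaving only 1.
Row 5, column 7: row 5 has {1, 2, 6} and column 7 has {1, 2, 3, 4, 7}, leaving only 5.
Row 2, column 6: row 2 has {1, 2, 3, 4, 5, 6} and column 6 has {2, 4, 5, 6}, leaving only 7.
Row 5, column 6: row 5 has {1, 2, 5, 6} and column 6 has {2, 4, 5, 6, 7}, leaving only 3.
Row 5, column 2: row 5 has {1, 2, 3, 5, 6} and column 2 has {1, 2, 4, 5, 6}, leaving only 7.
Row 5, column 5: row 5 has {1, 2, 3, 5, 6, 7} and column 5 has {1, 2, 5, 6, 7}, leaving only 4.
So row 5 reads: 2 7 1 6 4 3 5.

2 7 1 6 4 3 5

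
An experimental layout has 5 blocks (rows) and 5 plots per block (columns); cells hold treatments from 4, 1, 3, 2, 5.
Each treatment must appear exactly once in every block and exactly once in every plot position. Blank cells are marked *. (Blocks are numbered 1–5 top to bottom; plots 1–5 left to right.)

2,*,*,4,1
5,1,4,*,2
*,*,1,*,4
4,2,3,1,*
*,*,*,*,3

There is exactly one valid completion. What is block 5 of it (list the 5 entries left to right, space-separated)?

1 4 2 5 3

Block 5, plot 1: block 5 has {3} and plot 1 has {4, 2, 5}, leaving only 1.
Block 1, plot 3: block 1 has {4, 1, 2} and plot 3 has {4, 1, 3}, leaving only 5.
Block 5, plot 3: block 5 has {1, 3} and plot 3 has {4, 1, 3, 5}, leaving only 2.
Block 5, plot 4: block 5 has {1, 3, 2} and plot 4 has {4, 1}, leaving only 5.
Block 5, plot 2: block 5 has {1, 3, 2, 5} and plot 2 has {1, 2}, leaving only 4.
So block 5 reads: 1 4 2 5 3.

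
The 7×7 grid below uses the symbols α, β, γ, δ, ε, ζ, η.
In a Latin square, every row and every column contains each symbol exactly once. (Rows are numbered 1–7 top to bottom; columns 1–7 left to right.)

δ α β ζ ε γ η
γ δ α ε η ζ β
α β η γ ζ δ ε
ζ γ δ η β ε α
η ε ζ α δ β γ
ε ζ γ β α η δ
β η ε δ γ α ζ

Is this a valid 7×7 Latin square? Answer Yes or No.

Yes

Each row is a permutation of the 7 symbols, and so is each column.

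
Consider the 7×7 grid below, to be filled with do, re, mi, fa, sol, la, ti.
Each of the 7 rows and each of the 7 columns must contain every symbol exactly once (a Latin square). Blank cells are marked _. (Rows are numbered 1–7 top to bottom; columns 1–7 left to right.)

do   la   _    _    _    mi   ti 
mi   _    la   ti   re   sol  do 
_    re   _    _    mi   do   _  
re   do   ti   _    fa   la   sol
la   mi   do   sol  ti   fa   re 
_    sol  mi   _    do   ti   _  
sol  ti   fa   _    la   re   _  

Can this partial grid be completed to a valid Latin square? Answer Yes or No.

No row or column among the givens repeats a symbol, and propagating forced cells runs into no contradiction.
One valid completion exists (for instance, do la re fa sol mi ti / mi fa la ti re sol do / ti re sol la mi do fa / re do ti mi fa la sol / la mi do sol ti fa re / fa sol mi re do ti la / sol ti fa do la re mi).

Yes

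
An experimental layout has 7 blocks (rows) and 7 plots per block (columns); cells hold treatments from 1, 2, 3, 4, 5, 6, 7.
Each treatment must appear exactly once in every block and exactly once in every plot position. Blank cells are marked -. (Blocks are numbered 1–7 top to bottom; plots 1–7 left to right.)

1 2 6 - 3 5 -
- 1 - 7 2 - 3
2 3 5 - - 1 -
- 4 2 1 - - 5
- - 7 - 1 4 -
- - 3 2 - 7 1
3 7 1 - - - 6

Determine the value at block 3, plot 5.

Block 1, plot 4: block 1 has {1, 2, 3, 5, 6} and plot 4 has {1, 2, 7}, leaving only 4.
Block 1, plot 7: block 1 has {1, 2, 3, 4, 5, 6} and plot 7 has {1, 3, 5, 6}, leaving only 7.
Block 2, plot 3: block 2 has {1, 2, 3, 7} and plot 3 has {1, 2, 3, 5, 6, 7}, leaving only 4.
Block 2, plot 6: block 2 has {1, 2, 3, 4, 7} and plot 6 has {1, 4, 5, 7}, leaving only 6.
Block 2, plot 1: block 2 has {1, 2, 3, 4, 6, 7} and plot 1 has {1, 2, 3}, leaving only 5.
Block 3, plot 4: block 3 has {1, 2, 3, 5} and plot 4 has {1, 2, 4, 7}, leaving only 6.
Block 3, plot 7: block 3 has {1, 2, 3, 5, 6} and plot 7 has {1, 3, 5, 6, 7}, leaving only 4.
Block 3 already has {1, 2, 3, 4, 5, 6} and plot 5 already has {1, 2, 3}, so block 3, plot 5 must be 7.

7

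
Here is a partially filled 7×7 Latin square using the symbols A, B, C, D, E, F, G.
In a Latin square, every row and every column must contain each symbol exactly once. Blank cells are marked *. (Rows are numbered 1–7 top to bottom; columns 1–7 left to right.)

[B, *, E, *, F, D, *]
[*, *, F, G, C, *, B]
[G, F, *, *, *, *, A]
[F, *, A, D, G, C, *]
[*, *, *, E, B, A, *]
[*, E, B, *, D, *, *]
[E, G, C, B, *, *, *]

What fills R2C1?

Row 2, column 6: row 2 has {B, C, F, G} and column 6 has {A, C, D}, leaving only E.
Row 3, column 3: row 3 has {A, F, G} and column 3 has {A, B, C, E, F}, leaving only D.
Row 3, column 4: row 3 has {A, D, F, G} and column 4 has {B, D, E, G}, leaving only C.
Row 1, column 4: row 1 has {B, D, E, F} and column 4 has {B, C, D, E, G}, leaving only A.
Row 1, column 2: row 1 has {A, B, D, E, F} and column 2 has {E, F, G}, leaving only C.
Row 1, column 7: row 1 has {A, B, C, D, E, F} and column 7 has {A, B}, leaving only G.
Row 3, column 5: row 3 has {A, C, D, F, G} and column 5 has {B, C, D, F, G}, leaving only E.
Row 3, column 6: row 3 has {A, C, D, E, F, G} and column 6 has {A, C, D, E}, leaving only B.
Row 4, column 2: row 4 has {A, C, D, F, G} and column 2 has {C, E, F, G}, leaving only B.
Row 4, column 7: row 4 has {A, B, C, D, F, G} and column 7 has {A, B, G}, leaving only E.
Row 5, column 2: row 5 has {A, B, E} and column 2 has {B, C, E, F, G}, leaving only D.
Row 2, column 2: row 2 has {B, C, E, F, G} and column 2 has {B, C, D, E, F, G}, leaving only A.
Row 2 already has {A, B, C, E, F, G} and column 1 already has {B, E, F, G}, so row 2, column 1 must be D.

D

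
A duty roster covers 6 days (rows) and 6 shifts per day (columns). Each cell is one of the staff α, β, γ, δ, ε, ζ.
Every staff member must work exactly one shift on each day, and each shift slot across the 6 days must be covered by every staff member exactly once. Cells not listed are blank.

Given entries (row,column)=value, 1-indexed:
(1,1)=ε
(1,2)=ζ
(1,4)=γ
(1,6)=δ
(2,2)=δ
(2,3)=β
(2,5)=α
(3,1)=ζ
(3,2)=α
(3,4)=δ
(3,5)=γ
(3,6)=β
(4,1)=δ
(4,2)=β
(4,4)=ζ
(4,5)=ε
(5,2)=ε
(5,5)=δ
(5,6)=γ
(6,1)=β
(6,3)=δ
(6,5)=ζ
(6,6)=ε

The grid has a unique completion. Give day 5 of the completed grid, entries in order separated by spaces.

α ε ζ β δ γ

Day 5, shift 1: day 5 has {γ, δ, ε} and shift 1 has {β, δ, ε, ζ}, leaving only α.
Day 5, shift 3: day 5 has {α, γ, δ, ε} and shift 3 has {β, δ}, leaving only ζ.
Day 5, shift 4: day 5 has {α, γ, δ, ε, ζ} and shift 4 has {γ, δ, ζ}, leaving only β.
So day 5 reads: α ε ζ β δ γ.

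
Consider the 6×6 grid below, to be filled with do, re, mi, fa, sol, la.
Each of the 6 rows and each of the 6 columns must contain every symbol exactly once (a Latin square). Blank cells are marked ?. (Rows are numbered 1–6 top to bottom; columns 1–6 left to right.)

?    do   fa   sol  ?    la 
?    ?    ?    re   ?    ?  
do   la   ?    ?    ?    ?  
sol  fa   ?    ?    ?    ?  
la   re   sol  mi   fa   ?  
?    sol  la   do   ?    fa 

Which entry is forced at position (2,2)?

mi

Row 2 already has {re} and column 2 already has {do, re, fa, sol, la}, so row 2, column 2 must be mi.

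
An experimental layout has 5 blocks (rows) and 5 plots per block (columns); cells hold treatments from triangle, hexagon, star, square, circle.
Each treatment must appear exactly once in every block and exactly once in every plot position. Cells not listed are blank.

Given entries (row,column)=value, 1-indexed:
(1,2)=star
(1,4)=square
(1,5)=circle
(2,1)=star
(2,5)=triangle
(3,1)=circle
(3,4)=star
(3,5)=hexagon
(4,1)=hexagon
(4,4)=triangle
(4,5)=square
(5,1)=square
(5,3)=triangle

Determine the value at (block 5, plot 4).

Block 1, plot 1: block 1 has {star, square, circle} and plot 1 has {hexagon, star, square, circle}, leaving only triangle.
Block 1, plot 3: block 1 has {triangle, star, square, circle} and plot 3 has {triangle}, leaving only hexagon.
Block 3, plot 3: block 3 has {hexagon, star, circle} and plot 3 has {triangle, hexagon}, leaving only square.
Block 2, plot 3: block 2 has {triangle, star} and plot 3 has {triangle, hexagon, square}, leaving only circle.
Block 2, plot 4: block 2 has {triangle, star, circle} and plot 4 has {triangle, star, square}, leaving only hexagon.
Block 5 already has {triangle, square} and plot 4 already has {triangle, hexagon, star, square}, so block 5, plot 4 must be circle.

circle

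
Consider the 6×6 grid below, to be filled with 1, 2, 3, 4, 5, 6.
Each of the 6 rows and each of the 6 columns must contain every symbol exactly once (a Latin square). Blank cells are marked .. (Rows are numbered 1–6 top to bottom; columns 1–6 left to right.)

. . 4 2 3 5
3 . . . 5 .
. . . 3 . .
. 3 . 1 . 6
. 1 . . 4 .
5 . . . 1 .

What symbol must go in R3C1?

Row 1, column 2: row 1 has {2, 3, 4, 5} and column 2 has {1, 3}, leaving only 6.
Row 1, column 1: row 1 has {2, 3, 4, 5, 6} and column 1 has {3, 5}, leaving only 1.
Row 4, column 5: row 4 has {1, 3, 6} and column 5 has {1, 3, 4, 5}, leaving only 2.
Row 3, column 5: row 3 has {3} and column 5 has {1, 2, 3, 4, 5}, leaving only 6.
Row 4, column 1: row 4 has {1, 2, 3, 6} and column 1 has {1, 3, 5}, leaving only 4.
Row 3 already has {3, 6} and column 1 already has {1, 3, 4, 5}, so row 3, column 1 must be 2.

2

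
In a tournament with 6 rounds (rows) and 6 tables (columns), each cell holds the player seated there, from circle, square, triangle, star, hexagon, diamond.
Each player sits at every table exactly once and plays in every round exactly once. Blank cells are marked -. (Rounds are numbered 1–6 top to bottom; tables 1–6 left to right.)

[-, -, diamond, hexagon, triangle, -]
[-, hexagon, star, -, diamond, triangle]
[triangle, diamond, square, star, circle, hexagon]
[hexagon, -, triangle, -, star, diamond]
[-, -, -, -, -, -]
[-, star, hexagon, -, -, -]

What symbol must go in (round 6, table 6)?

circle

Round 5, table 3: round 5 has {} and table 3 has {square, triangle, star, hexagon, diamond}, leaving only circle.
Round 6, table 5: round 6 has {star, hexagon} and table 5 has {circle, triangle, star, diamond}, leaving only square.
Round 6 already has {square, star, hexagon} and table 6 already has {triangle, hexagon, diamond}, so round 6, table 6 must be circle.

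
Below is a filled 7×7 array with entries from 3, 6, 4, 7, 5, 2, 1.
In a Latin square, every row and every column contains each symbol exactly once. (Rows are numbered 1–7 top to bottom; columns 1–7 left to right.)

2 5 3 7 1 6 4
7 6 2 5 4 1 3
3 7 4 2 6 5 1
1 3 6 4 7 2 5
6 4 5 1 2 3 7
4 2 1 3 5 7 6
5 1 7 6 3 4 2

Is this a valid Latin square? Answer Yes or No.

Yes

Each row is a permutation of the 7 symbols, and so is each column.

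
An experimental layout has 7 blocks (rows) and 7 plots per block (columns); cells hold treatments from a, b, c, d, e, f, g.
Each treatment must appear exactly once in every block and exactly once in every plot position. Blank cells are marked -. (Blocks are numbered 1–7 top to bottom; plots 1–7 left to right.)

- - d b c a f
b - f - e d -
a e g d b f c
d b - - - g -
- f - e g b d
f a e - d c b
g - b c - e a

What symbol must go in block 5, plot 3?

a

Block 1, plot 1: block 1 has {a, b, c, d, f} and plot 1 has {a, b, d, f, g}, leaving only e.
Block 1, plot 2: block 1 has {a, b, c, d, e, f} and plot 2 has {a, b, e, f}, leaving only g.
Block 2, plot 2: block 2 has {b, d, e, f} and plot 2 has {a, b, e, f, g}, leaving only c.
Block 2, plot 7: block 2 has {b, c, d, e, f} and plot 7 has {a, b, c, d, f}, leaving only g.
Block 2, plot 4: block 2 has {b, c, d, e, f, g} and plot 4 has {b, c, d, e}, leaving only a.
Block 4, plot 4: block 4 has {b, d, g} and plot 4 has {a, b, c, d, e}, leaving only f.
Block 4, plot 5: block 4 has {b, d, f, g} and plot 5 has {b, c, d, e, g}, leaving only a.
Block 4, plot 3: block 4 has {a, b, d, f, g} and plot 3 has {b, d, e, f, g}, leaving only c.
Block 5 already has {b, d, e, f, g} and plot 3 already has {b, c, d, e, f, g}, so block 5, plot 3 must be a.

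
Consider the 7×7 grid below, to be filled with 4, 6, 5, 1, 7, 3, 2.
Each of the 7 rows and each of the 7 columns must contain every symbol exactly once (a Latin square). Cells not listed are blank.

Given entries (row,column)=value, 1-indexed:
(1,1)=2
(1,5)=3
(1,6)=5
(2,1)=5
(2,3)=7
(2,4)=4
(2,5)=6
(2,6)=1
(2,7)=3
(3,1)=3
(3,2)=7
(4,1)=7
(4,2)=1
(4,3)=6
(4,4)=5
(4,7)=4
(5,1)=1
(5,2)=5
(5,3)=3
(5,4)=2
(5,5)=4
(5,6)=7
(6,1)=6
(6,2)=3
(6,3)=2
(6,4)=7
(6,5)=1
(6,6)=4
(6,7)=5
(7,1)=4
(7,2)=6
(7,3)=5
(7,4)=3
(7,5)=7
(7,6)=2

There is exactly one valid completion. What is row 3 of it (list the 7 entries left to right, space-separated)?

3 7 4 1 5 6 2

Row 3, column 6: row 3 has {7, 3} and column 6 has {4, 5, 1, 7, 2}, leaving only 6.
Row 3, column 4: row 3 has {6, 7, 3} and column 4 has {4, 5, 7, 3, 2}, leaving only 1.
Row 3, column 3: row 3 has {6, 1, 7, 3} and column 3 has {6, 5, 7, 3, 2}, leaving only 4.
Row 3, column 7: row 3 has {4, 6, 1, 7, 3} and column 7 has {4, 5, 3}, leaving only 2.
Row 3, column 5: row 3 has {4, 6, 1, 7, 3, 2} and column 5 has {4, 6, 1, 7, 3}, leaving only 5.
So row 3 reads: 3 7 4 1 5 6 2.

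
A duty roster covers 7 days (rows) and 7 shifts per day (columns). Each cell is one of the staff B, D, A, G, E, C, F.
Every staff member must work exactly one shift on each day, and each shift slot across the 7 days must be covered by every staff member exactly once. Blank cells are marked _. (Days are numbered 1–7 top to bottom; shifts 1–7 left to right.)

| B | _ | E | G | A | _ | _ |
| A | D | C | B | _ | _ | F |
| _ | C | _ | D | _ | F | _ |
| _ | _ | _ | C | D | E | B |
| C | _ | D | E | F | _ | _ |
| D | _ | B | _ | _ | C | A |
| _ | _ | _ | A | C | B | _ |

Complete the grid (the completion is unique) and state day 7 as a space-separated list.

E G F A C B D

Day 1, shift 2: day 1 has {B, A, G, E} and shift 2 has {D, C}, leaving only F.
Day 1, shift 6: day 1 has {B, A, G, E, F} and shift 6 has {B, E, C, F}, leaving only D.
Day 1, shift 7: day 1 has {B, D, A, G, E, F} and shift 7 has {B, A, F}, leaving only C.
Day 2, shift 6: day 2 has {B, D, A, C, F} and shift 6 has {B, D, E, C, F}, leaving only G.
Day 2, shift 5: day 2 has {B, D, A, G, C, F} and shift 5 has {D, A, C, F}, leaving only E.
Day 5, shift 6: day 5 has {D, E, C, F} and shift 6 has {B, D, G, E, C, F}, leaving only A.
Day 5, shift 7: day 5 has {D, A, E, C, F} and shift 7 has {B, A, C, F}, leaving only G.
Day 3, shift 7: day 3 has {D, C, F} and shift 7 has {B, A, G, C, F}, leaving only E.
Day 7, shift 7: day 7 has {B, A, C} and shift 7 has {B, A, G, E, C, F}, leaving only D.
Day 3, shift 1: day 3 has {D, E, C, F} and shift 1 has {B, D, A, C}, leaving only G.
Day 3, shift 3: day 3 has {D, G, E, C, F} and shift 3 has {B, D, E, C}, leaving only A.
Day 3, shift 5: day 3 has {D, A, G, E, C, F} and shift 5 has {D, A, E, C, F}, leaving only B.
Day 4, shift 1: day 4 has {B, D, E, C} and shift 1 has {B, D, A, G, C}, leaving only F.
Day 7, shift 1: day 7 has {B, D, A, C} and shift 1 has {B, D, A, G, C, F}, leaving only E.
Day 7, shift 2: day 7 has {B, D, A, E, C} and shift 2 has {D, C, F}, leaving only G.
Day 7, shift 3: day 7 has {B, D, A, G, E, C} and shift 3 has {B, D, A, E, C}, leaving only F.
So day 7 reads: E G F A C B D.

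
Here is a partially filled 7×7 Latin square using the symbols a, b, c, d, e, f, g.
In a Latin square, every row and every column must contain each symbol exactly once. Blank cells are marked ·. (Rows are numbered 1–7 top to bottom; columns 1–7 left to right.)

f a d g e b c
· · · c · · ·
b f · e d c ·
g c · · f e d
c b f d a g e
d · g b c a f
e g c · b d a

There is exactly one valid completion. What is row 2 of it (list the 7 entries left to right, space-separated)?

Row 2, column 1: row 2 has {c} and column 1 has {b, c, d, e, f, g}, leaving only a.
Row 2, column 5: row 2 has {a, c} and column 5 has {a, b, c, d, e, f}, leaving only g.
Row 2, column 6: row 2 has {a, c, g} and column 6 has {a, b, c, d, e, g}, leaving only f.
Row 2, column 7: row 2 has {a, c, f, g} and column 7 has {a, c, d, e, f}, leaving only b.
Row 2, column 3: row 2 has {a, b, c, f, g} and column 3 has {c, d, f, g}, leaving only e.
Row 2, column 2: row 2 has {a, b, c, e, f, g} and column 2 has {a, b, c, f, g}, leaving only d.
So row 2 reads: a d e c g f b.

a d e c g f b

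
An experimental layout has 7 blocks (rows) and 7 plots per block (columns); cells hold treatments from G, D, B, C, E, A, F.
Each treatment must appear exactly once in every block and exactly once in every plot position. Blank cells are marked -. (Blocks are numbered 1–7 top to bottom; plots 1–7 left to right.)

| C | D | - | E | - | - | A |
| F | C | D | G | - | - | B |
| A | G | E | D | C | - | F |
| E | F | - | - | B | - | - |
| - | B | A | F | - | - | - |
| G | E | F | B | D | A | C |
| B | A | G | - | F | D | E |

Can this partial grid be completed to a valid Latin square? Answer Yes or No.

Yes

No block or plot among the givens repeats a symbol, and propagating forced cells runs into no contradiction.
One valid completion exists (for instance, C D B E G F A / F C D G A E B / A G E D C B F / E F C A B G D / D B A F E C G / G E F B D A C / B A G C F D E).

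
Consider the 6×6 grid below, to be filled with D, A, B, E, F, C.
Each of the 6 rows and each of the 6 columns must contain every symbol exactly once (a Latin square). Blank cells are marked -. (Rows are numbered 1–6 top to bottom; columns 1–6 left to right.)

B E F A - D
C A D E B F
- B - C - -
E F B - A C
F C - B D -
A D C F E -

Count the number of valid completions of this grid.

2

Row 1, column 5: eliminating its row and column leaves {C}.
Row 3, column 1: eliminating its row and column leaves {D}.
Row 3, column 3: eliminating its row and column leaves {A, E}.
Row 3, column 5: eliminating its row and column leaves {F}.
Row 3, column 6: eliminating its row and column leaves {A, E}.
Row 4, column 4: eliminating its row and column leaves {D}.
Row 5, column 3: eliminating its row and column leaves {A, E}.
Row 5, column 6: eliminating its row and column leaves {A, E}.
Row 6, column 6: eliminating its row and column leaves {B}.
Enumerating the assignments across these blanks that avoid any row or column repeat gives 2 completions.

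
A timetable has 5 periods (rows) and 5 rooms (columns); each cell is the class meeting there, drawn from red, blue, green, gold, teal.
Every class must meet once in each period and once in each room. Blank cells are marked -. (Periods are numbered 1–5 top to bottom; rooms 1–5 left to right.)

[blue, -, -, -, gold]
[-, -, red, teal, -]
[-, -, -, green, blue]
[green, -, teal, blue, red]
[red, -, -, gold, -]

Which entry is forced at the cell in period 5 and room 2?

green

Period 1, room 3: period 1 has {blue, gold} and room 3 has {red, teal}, leaving only green.
Period 1, room 4: period 1 has {blue, green, gold} and room 4 has {blue, green, gold, teal}, leaving only red.
Period 1, room 2: period 1 has {red, blue, green, gold} and room 2 has {}, leaving only teal.
Period 2, room 1: period 2 has {red, teal} and room 1 has {red, blue, green}, leaving only gold.
Period 2, room 5: period 2 has {red, gold, teal} and room 5 has {red, blue, gold}, leaving only green.
Period 2, room 2: period 2 has {red, green, gold, teal} and room 2 has {teal}, leaving only blue.
Period 5 already has {red, gold} and room 2 already has {blue, teal}, so period 5, room 2 must be green.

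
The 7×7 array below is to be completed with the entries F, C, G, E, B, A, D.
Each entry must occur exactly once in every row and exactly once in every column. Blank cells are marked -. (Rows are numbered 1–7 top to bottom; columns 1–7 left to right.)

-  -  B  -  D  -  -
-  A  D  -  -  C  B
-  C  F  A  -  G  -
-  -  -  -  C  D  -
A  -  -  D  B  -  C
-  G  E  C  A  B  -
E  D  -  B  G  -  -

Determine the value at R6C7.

F

Row 3, column 5: row 3 has {F, C, G, A} and column 5 has {C, G, B, A, D}, leaving only E.
Row 2, column 5: row 2 has {C, B, A, D} and column 5 has {C, G, E, B, A, D}, leaving only F.
Row 2, column 1: row 2 has {F, C, B, A, D} and column 1 has {E, A}, leaving only G.
Row 2, column 4: row 2 has {F, C, G, B, A, D} and column 4 has {C, B, A, D}, leaving only E.
Row 3, column 7: row 3 has {F, C, G, E, A} and column 7 has {C, B}, leaving only D.
Row 6 already has {C, G, E, B, A} and column 7 already has {C, B, D}, so row 6, column 7 must be F.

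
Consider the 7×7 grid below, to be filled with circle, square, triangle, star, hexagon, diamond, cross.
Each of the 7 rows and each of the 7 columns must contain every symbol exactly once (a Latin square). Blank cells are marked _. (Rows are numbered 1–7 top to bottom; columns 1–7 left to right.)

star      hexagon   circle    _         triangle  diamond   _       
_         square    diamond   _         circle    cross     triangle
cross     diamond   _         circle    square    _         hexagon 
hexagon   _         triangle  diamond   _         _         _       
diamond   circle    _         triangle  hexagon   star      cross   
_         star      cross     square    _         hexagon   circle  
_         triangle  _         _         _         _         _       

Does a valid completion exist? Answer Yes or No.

Row 2, column 1: row 2 together with column 1 already contain {circle, square, triangle, star, hexagon, diamond, cross} — every symbol — so nothing can go there. The grid has no valid completion.

No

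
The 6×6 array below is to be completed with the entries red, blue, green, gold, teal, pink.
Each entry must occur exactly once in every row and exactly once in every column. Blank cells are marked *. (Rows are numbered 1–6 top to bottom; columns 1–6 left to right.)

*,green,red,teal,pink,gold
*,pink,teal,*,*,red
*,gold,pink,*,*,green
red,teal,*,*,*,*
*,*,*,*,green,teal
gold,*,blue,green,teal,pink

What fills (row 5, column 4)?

red

Row 1, column 1: row 1 has {red, green, gold, teal, pink} and column 1 has {red, gold}, leaving only blue.
Row 2, column 1: row 2 has {red, teal, pink} and column 1 has {red, blue, gold}, leaving only green.
Row 3, column 1: row 3 has {green, gold, pink} and column 1 has {red, blue, green, gold}, leaving only teal.
Row 4, column 6: row 4 has {red, teal} and column 6 has {red, green, gold, teal, pink}, leaving only blue.
Row 4, column 5: row 4 has {red, blue, teal} and column 5 has {green, teal, pink}, leaving only gold.
Row 2, column 5: row 2 has {red, green, teal, pink} and column 5 has {green, gold, teal, pink}, leaving only blue.
Row 2, column 4: row 2 has {red, blue, green, teal, pink} and column 4 has {green, teal}, leaving only gold.
Row 3, column 5: row 3 has {green, gold, teal, pink} and column 5 has {blue, green, gold, teal, pink}, leaving only red.
Row 3, column 4: row 3 has {red, green, gold, teal, pink} and column 4 has {green, gold, teal}, leaving only blue.
Row 4, column 3: row 4 has {red, blue, gold, teal} and column 3 has {red, blue, teal, pink}, leaving only green.
Row 4, column 4: row 4 has {red, blue, green, gold, teal} and column 4 has {blue, green, gold, teal}, leaving only pink.
Row 5 already has {green, teal} and column 4 already has {blue, green, gold, teal, pink}, so row 5, column 4 must be red.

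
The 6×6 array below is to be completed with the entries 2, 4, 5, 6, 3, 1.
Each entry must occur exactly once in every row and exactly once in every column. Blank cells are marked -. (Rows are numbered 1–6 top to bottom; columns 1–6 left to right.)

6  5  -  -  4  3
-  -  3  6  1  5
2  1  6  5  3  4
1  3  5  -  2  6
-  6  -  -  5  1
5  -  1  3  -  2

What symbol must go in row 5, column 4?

Row 1, column 3: row 1 has {4, 5, 6, 3} and column 3 has {5, 6, 3, 1}, leaving only 2.
Row 1, column 4: row 1 has {2, 4, 5, 6, 3} and column 4 has {5, 6, 3}, leaving only 1.
Row 2, column 1: row 2 has {5, 6, 3, 1} and column 1 has {2, 5, 6, 1}, leaving only 4.
Row 2, column 2: row 2 has {4, 5, 6, 3, 1} and column 2 has {5, 6, 3, 1}, leaving only 2.
Row 4, column 4: row 4 has {2, 5, 6, 3, 1} and column 4 has {5, 6, 3, 1}, leaving only 4.
Row 5 already has {5, 6, 1} and column 4 already has {4, 5, 6, 3, 1}, so row 5, column 4 must be 2.

2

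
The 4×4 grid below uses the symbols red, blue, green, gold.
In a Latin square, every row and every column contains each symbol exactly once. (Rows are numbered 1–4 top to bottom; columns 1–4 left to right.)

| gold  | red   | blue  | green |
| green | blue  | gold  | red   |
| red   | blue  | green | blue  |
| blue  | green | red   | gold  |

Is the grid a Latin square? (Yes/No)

No

Row 3 contains blue twice (at columns 2 and 4), so it is not a permutation.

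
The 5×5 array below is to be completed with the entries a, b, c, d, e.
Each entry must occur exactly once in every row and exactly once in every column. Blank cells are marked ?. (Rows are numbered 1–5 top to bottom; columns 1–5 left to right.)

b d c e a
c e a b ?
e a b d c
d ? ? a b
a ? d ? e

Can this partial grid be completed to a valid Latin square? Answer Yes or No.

No row or column among the givens repeats a symbol, and propagating forced cells runs into no contradiction.
One valid completion exists (for instance, b d c e a / c e a b d / e a b d c / d c e a b / a b d c e).

Yes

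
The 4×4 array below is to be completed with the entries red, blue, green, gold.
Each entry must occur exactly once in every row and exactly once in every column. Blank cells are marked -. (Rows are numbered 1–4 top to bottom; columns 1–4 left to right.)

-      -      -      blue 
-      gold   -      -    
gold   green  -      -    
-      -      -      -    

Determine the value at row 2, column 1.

blue

Row 1, column 2: row 1 has {blue} and column 2 has {green, gold}, leaving only red.
Row 1, column 1: row 1 has {red, blue} and column 1 has {gold}, leaving only green.
Row 1, column 3: row 1 has {red, blue, green} and column 3 has {}, leaving only gold.
Row 3, column 4: row 3 has {green, gold} and column 4 has {blue}, leaving only red.
Row 2, column 4: row 2 has {gold} and column 4 has {red, blue}, leaving only green.
Row 3, column 3: row 3 has {red, green, gold} and column 3 has {gold}, leaving only blue.
Row 2, column 3: row 2 has {green, gold} and column 3 has {blue, gold}, leaving only red.
Row 2 already has {red, green, gold} and column 1 already has {green, gold}, so row 2, column 1 must be blue.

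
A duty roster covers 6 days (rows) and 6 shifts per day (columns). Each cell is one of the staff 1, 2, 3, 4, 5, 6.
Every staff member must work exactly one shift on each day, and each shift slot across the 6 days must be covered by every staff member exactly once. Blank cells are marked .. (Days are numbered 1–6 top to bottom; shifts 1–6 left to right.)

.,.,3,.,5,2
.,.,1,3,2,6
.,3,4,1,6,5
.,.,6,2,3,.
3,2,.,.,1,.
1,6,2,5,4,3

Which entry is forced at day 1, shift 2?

1

Day 3, shift 1: day 3 has {1, 3, 4, 5, 6} and shift 1 has {1, 3}, leaving only 2.
Day 5, shift 3: day 5 has {1, 2, 3} and shift 3 has {1, 2, 3, 4, 6}, leaving only 5.
Day 5, shift 6: day 5 has {1, 2, 3, 5} and shift 6 has {2, 3, 5, 6}, leaving only 4.
Day 4, shift 6: day 4 has {2, 3, 6} and shift 6 has {2, 3, 4, 5, 6}, leaving only 1.
Day 5, shift 4: day 5 has {1, 2, 3, 4, 5} and shift 4 has {1, 2, 3, 5}, leaving only 6.
Day 1, shift 4: day 1 has {2, 3, 5} and shift 4 has {1, 2, 3, 5, 6}, leaving only 4.
Day 1 already has {2, 3, 4, 5} and shift 2 already has {2, 3, 6}, so day 1, shift 2 must be 1.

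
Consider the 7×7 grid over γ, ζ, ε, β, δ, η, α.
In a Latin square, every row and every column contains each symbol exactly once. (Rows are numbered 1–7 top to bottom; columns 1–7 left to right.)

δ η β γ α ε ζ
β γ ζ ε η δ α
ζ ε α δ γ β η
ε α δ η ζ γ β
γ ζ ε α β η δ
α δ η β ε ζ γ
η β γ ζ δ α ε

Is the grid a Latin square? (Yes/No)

Yes

Each row is a permutation of the 7 symbols, and so is each column.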